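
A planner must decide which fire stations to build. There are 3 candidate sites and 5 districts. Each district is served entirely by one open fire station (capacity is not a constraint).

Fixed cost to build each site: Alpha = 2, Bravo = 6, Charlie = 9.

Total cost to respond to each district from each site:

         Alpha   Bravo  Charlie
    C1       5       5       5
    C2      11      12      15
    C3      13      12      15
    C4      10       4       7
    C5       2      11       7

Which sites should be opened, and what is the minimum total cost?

Open Alpha and Bravo; minimum total cost 42.

For any fixed open set, each district goes to its cheapest open site; total = fixed + service.
{Alpha, Bravo}: C1→Alpha 5, C2→Alpha 11, C3→Bravo 12, C4→Bravo 4, C5→Alpha 2. Service 34; fixed 8; total 42.
{Alpha}: service 41 + fixed 2 = 43
{Alpha, Charlie}: service 38 + fixed 11 = 49
{Alpha, Bravo, Charlie}: service 34 + fixed 17 = 51
(All 7 nonempty subsets were checked; Alpha and Bravo is lowest.)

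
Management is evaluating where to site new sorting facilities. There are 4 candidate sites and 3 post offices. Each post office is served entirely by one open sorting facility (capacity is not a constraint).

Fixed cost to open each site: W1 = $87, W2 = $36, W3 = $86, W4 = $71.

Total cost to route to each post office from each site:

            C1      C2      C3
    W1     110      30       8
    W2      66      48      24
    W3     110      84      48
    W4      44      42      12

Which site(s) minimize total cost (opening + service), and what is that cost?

Open W4 only; minimum total cost 169.

For any fixed open set, each post office goes to its cheapest open site; total = fixed + service.
{W4}: C1→W4 44, C2→W4 42, C3→W4 12. Service 98; fixed 71; total 169.
{W2}: service 138 + fixed 36 = 174
{W2, W4}: service 98 + fixed 107 = 205
{W1, W2, W3, W4}: service 82 + fixed 280 = 362
No other subset beats 169.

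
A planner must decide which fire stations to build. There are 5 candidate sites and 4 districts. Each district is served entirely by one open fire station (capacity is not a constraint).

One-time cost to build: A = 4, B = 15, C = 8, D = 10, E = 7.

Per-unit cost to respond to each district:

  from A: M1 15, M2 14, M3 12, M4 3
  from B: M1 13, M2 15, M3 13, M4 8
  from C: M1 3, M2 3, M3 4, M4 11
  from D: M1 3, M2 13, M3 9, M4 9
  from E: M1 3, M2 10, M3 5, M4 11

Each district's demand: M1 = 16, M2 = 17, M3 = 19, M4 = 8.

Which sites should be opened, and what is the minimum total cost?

Open A and C; minimum total cost 211.

For any fixed open set, each district goes to its cheapest open site; total = fixed + service.
{A, C}: M1→C 3·16=48, M2→C 3·17=51, M3→C 4·19=76, M4→A 3·8=24. Service 199; fixed 12; total 211.
{A, C, E}: service 199 + fixed 19 = 218
{A, C, D}: service 199 + fixed 22 = 221
{A, B, C, D, E}: M1→C 3·16=48, M2→C 3·17=51, M3→C 4·19=76, M4→A 3·8=24. Service 199; fixed 44; total 243.
No other subset beats 211.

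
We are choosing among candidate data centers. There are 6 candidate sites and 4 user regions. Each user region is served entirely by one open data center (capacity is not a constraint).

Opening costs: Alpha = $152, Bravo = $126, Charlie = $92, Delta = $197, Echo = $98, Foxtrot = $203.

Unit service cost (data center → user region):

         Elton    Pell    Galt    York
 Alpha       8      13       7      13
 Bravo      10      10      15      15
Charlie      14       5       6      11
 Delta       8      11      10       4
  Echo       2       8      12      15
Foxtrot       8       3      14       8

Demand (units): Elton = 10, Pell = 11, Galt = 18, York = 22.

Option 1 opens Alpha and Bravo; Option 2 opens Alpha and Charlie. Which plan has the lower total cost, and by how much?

Option 2 is cheaper by 151.

Option 1: {Alpha, Bravo}: Elton→Alpha 8·10=80, Pell→Bravo 10·11=110, Galt→Alpha 7·18=126, York→Alpha 13·22=286. Service 602; fixed 278; total 880.
Option 2: {Alpha, Charlie}: Elton→Alpha 8·10=80, Pell→Charlie 5·11=55, Galt→Charlie 6·18=108, York→Charlie 11·22=242. Service 485; fixed 244; total 729.
Difference: |880 − 729| = 151.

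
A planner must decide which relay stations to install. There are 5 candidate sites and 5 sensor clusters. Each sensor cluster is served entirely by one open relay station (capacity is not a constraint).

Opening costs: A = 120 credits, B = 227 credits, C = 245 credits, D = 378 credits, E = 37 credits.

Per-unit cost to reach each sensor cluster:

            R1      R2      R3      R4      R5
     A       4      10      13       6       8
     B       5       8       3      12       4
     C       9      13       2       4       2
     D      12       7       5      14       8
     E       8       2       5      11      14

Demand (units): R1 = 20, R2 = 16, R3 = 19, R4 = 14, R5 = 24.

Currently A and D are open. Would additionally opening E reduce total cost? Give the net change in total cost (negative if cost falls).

Current service cost with {A, D}: 563.
Adding E: each sensor cluster re-picks its cheapest; new service cost 483, saving 80.
Extra fixed cost: 37. Net change = 37 − 80 = -43.
(Totals: 1061 → 1018.)

Yes — net change −43 (cost falls by 43).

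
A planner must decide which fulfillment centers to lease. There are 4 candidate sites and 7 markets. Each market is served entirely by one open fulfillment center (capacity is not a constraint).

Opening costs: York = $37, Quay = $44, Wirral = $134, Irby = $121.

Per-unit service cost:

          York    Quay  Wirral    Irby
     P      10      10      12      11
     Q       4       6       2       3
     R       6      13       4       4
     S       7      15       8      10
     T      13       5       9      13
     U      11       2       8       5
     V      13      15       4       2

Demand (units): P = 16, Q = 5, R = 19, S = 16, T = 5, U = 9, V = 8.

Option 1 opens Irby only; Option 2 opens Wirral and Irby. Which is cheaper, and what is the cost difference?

Option 1 is cheaper by 77.

Option 1: {Irby}: P→Irby 11·16=176, Q→Irby 3·5=15, R→Irby 4·19=76, S→Irby 10·16=160, T→Irby 13·5=65, U→Irby 5·9=45, V→Irby 2·8=16. Service 553; fixed 121; total 674.
Option 2: {Wirral, Irby}: P→Irby 11·16=176, Q→Wirral 2·5=10, R→Wirral 4·19=76, S→Wirral 8·16=128, T→Wirral 9·5=45, U→Irby 5·9=45, V→Irby 2·8=16. Service 496; fixed 255; total 751.
Difference: |674 − 751| = 77.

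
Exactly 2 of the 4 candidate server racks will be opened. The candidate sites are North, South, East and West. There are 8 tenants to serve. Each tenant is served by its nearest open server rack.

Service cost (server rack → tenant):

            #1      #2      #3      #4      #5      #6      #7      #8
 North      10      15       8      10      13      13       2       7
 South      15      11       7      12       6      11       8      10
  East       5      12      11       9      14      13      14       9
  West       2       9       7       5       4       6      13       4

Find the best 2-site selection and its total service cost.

With exactly 2 open, each tenant uses its cheapest among the chosen.
{North, West}: #1→West 2, #2→West 9, #3→West 7, #4→West 5, #5→West 4, #6→West 6, #7→North 2, #8→West 4. Service cost 39.
{South, West}: service cost 45
{East, West}: service cost 50
Among all 6 size-2 choices, {North, West} is lowest.

Choose North and West; total service cost 39.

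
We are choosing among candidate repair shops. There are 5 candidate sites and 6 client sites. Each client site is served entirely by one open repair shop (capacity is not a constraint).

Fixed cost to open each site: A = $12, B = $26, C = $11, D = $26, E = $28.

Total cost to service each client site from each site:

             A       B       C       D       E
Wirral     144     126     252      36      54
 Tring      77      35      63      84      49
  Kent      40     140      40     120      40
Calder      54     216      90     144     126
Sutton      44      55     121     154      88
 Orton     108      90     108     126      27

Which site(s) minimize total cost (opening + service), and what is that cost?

For any fixed open set, each client site goes to its cheapest open site; total = fixed + service.
{A, E}: Wirral→E 54, Tring→E 49, Kent→A 40, Calder→A 54, Sutton→A 44, Orton→E 27. Service 268; fixed 40; total 308.
{A, D, E}: Wirral→D 36, Tring→E 49, Kent→A 40, Calder→A 54, Sutton→A 44, Orton→E 27. Service 250; fixed 66; total 316.
{A, C, E}: Wirral→E 54, Tring→E 49, Kent→A 40, Calder→A 54, Sutton→A 44, Orton→E 27. Service 268; fixed 51; total 319.
{A, B, C, D, E}: service 236 + fixed 103 = 339
No other subset beats 308.

Open A and E; minimum total cost 308.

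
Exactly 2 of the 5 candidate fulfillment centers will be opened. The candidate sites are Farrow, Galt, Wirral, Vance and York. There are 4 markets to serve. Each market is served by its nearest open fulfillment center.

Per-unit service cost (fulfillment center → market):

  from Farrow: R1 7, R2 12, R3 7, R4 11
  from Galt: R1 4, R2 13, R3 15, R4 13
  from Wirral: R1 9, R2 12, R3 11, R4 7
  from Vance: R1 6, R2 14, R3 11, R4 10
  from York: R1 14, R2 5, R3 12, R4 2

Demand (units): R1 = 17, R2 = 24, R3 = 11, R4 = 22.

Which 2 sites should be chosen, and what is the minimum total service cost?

With exactly 2 open, each market uses its cheapest among the chosen.
{Farrow, York}: R1→Farrow 7·17=119, R2→York 5·24=120, R3→Farrow 7·11=77, R4→York 2·22=44. Service cost 360.
{Galt, York}: service cost 364
{Vance, York}: service cost 387
Among all 10 size-2 choices, {Farrow, York} is lowest.

Choose Farrow and York; total service cost 360.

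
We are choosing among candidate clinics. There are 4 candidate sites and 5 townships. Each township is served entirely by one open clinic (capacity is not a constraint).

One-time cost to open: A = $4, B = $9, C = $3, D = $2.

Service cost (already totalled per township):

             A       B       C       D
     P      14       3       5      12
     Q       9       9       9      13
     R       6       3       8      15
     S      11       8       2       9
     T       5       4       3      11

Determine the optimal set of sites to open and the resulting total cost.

Open C only; minimum total cost 30.

For any fixed open set, each township goes to its cheapest open site; total = fixed + service.
{C}: P→C 5, Q→C 9, R→C 8, S→C 2, T→C 3. Service 27; fixed 3; total 30.
{A, C}: P→C 5, Q→A 9, R→A 6, S→C 2, T→C 3. Service 25; fixed 7; total 32.
{B, C}: service 20 + fixed 12 = 32
{A, B, C, D}: service 20 + fixed 18 = 38
(All 15 nonempty subsets were checked; C only is lowest.)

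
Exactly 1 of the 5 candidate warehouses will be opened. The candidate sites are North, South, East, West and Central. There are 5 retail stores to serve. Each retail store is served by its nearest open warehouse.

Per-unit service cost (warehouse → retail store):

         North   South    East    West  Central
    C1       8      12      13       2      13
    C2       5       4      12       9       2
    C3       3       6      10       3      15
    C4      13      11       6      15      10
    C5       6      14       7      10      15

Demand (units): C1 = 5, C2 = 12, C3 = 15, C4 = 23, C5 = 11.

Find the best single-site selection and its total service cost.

Choose North only; total service cost 510.

With exactly 1 open, each retail store uses its cheapest among the chosen.
{North}: C1→North 8·5=40, C2→North 5·12=60, C3→North 3·15=45, C4→North 13·23=299, C5→North 6·11=66. Service cost 510.
{East}: service cost 574
{South}: service cost 605
Among all 5 size-1 choices, {North} is lowest.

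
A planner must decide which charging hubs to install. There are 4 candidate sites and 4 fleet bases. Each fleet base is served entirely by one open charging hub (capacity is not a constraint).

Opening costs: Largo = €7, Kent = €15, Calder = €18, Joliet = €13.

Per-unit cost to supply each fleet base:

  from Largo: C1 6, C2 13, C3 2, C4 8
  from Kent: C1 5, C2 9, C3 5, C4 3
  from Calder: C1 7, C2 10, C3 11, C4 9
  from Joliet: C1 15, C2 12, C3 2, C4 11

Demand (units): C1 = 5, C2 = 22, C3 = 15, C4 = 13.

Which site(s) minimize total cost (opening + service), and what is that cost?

For any fixed open set, each fleet base goes to its cheapest open site; total = fixed + service.
{Largo, Kent}: C1→Kent 5·5=25, C2→Kent 9·22=198, C3→Largo 2·15=30, C4→Kent 3·13=39. Service 292; fixed 22; total 314.
{Kent, Joliet}: service 292 + fixed 28 = 320
{Largo, Kent, Joliet}: C1→Kent 5·5=25, C2→Kent 9·22=198, C3→Largo 2·15=30, C4→Kent 3·13=39. Service 292; fixed 35; total 327.
{Largo, Kent, Calder, Joliet}: service 292 + fixed 53 = 345
No other subset beats 314.

Open Largo and Kent; minimum total cost 314.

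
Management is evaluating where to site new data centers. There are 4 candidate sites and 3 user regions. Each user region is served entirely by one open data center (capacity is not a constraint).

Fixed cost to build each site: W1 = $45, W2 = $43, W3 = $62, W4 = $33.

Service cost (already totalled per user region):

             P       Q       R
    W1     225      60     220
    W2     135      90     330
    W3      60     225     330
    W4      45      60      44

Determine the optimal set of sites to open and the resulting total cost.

For any fixed open set, each user region goes to its cheapest open site; total = fixed + service.
{W4}: P→W4 45, Q→W4 60, R→W4 44. Service 149; fixed 33; total 182.
{W2, W4}: P→W4 45, Q→W4 60, R→W4 44. Service 149; fixed 76; total 225.
{W1, W4}: P→W4 45, Q→W1 60, R→W4 44. Service 149; fixed 78; total 227.
{W1, W2, W3, W4}: service 149 + fixed 183 = 332
(All 15 nonempty subsets were checked; W4 only is lowest.)

Open W4 only; minimum total cost 182.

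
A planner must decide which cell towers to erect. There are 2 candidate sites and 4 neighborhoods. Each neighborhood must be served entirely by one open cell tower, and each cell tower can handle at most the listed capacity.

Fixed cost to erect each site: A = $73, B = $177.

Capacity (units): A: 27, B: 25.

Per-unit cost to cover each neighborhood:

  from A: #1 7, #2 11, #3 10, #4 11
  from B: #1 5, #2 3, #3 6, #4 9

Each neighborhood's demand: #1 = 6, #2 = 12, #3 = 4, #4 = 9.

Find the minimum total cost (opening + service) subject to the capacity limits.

Minimum total cost: 433

Open {A, B}: #1→A 7·6=42, #2→B 3·12=36, #3→B 6·4=24, #4→B 9·9=81.
Loads: A carries 6/27, B carries 25/25. Service 183; fixed 250; total 433.
Next best feasible plan costs 439.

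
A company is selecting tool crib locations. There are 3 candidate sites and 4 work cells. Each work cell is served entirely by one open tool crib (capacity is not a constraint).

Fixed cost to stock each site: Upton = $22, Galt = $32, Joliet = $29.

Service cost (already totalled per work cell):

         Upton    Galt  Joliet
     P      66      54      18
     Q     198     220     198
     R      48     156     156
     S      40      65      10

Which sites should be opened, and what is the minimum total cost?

Open Upton and Joliet; minimum total cost 325.

For any fixed open set, each work cell goes to its cheapest open site; total = fixed + service.
{Upton, Joliet}: P→Joliet 18, Q→Upton 198, R→Upton 48, S→Joliet 10. Service 274; fixed 51; total 325.
{Upton, Galt, Joliet}: P→Joliet 18, Q→Upton 198, R→Upton 48, S→Joliet 10. Service 274; fixed 83; total 357.
{Upton}: service 352 + fixed 22 = 374
(All 7 nonempty subsets were checked; Upton and Joliet is lowest.)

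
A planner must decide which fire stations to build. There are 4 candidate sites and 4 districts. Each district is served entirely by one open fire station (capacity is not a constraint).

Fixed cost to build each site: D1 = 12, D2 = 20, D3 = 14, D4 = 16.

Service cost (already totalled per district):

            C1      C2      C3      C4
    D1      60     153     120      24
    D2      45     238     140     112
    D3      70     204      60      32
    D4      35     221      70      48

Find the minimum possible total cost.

Minimum total cost: 310

For any fixed open set, each district goes to its cheapest open site; total = fixed + service.
{D1, D4}: C1→D4 35, C2→D1 153, C3→D4 70, C4→D1 24. Service 282; fixed 28; total 310.
{D1, D3, D4}: service 272 + fixed 42 = 314
{D1, D3}: service 297 + fixed 26 = 323
{D1, D2, D3, D4}: C1→D4 35, C2→D1 153, C3→D3 60, C4→D1 24. Service 272; fixed 62; total 334.
No other subset beats 310.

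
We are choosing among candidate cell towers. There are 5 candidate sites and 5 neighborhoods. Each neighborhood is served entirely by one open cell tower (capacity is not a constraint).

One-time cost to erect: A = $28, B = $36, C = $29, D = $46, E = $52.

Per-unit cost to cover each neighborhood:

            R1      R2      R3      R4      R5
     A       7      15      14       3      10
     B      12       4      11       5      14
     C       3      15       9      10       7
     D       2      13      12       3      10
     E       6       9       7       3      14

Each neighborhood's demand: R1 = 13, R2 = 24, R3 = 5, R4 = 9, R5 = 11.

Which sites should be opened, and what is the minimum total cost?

For any fixed open set, each neighborhood goes to its cheapest open site; total = fixed + service.
{B, C}: R1→C 3·13=39, R2→B 4·24=96, R3→C 9·5=45, R4→B 5·9=45, R5→C 7·11=77. Service 302; fixed 65; total 367.
{A, B, C}: service 284 + fixed 93 = 377
{B, C, D}: service 271 + fixed 111 = 382
{A, B, C, D, E}: R1→D 2·13=26, R2→B 4·24=96, R3→E 7·5=35, R4→A 3·9=27, R5→C 7·11=77. Service 261; fixed 191; total 452.
No other subset beats 367.

Open B and C; minimum total cost 367.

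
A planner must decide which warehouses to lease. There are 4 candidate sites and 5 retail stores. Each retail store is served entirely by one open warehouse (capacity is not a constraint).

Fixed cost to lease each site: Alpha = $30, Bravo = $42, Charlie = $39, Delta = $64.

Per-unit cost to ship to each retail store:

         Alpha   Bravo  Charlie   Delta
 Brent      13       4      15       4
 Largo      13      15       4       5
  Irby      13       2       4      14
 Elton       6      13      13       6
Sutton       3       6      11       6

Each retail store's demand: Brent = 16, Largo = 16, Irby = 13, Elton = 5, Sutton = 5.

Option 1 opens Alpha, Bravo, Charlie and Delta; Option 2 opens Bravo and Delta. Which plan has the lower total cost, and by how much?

Option 1: {Alpha, Bravo, Charlie, Delta}: Brent→Bravo 4·16=64, Largo→Charlie 4·16=64, Irby→Bravo 2·13=26, Elton→Alpha 6·5=30, Sutton→Alpha 3·5=15. Service 199; fixed 175; total 374.
Option 2: {Bravo, Delta}: Brent→Bravo 4·16=64, Largo→Delta 5·16=80, Irby→Bravo 2·13=26, Elton→Delta 6·5=30, Sutton→Bravo 6·5=30. Service 230; fixed 106; total 336.
Difference: |374 − 336| = 38.

Option 2 is cheaper by 38.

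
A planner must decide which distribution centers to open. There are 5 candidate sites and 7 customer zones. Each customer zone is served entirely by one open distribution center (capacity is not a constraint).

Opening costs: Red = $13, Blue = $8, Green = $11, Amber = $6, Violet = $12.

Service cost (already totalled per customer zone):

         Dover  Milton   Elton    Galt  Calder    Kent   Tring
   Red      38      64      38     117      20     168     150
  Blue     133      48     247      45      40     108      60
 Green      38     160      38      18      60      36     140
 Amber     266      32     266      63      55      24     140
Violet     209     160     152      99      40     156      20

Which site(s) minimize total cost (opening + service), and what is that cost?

Open Red, Green, Amber and Violet; minimum total cost 232.

For any fixed open set, each customer zone goes to its cheapest open site; total = fixed + service.
{Red, Green, Amber, Violet}: Dover→Red 38, Milton→Amber 32, Elton→Red 38, Galt→Green 18, Calder→Red 20, Kent→Amber 24, Tring→Violet 20. Service 190; fixed 42; total 232.
{Green, Amber, Violet}: service 210 + fixed 29 = 239
{Red, Blue, Green, Amber, Violet}: service 190 + fixed 50 = 240
{Amber}: Dover→Amber 266, Milton→Amber 32, Elton→Amber 266, Galt→Amber 63, Calder→Amber 55, Kent→Amber 24, Tring→Amber 140. Service 846; fixed 6; total 852.
No other subset beats 232.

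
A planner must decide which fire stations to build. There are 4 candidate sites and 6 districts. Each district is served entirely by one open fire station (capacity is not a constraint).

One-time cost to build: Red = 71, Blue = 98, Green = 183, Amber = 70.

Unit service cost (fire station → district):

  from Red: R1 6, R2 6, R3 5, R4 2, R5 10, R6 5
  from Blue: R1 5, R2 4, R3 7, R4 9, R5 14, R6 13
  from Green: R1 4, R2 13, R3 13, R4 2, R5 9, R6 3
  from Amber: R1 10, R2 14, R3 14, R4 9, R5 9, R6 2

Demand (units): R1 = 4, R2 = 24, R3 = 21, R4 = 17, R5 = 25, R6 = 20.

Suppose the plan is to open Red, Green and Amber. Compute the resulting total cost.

Total cost: 888

Each district is assigned to its cheapest site among the open ones.
{Red, Green, Amber}: R1→Green 4·4=16, R2→Red 6·24=144, R3→Red 5·21=105, R4→Red 2·17=34, R5→Green 9·25=225, R6→Amber 2·20=40. Service 564; fixed 324; total 888.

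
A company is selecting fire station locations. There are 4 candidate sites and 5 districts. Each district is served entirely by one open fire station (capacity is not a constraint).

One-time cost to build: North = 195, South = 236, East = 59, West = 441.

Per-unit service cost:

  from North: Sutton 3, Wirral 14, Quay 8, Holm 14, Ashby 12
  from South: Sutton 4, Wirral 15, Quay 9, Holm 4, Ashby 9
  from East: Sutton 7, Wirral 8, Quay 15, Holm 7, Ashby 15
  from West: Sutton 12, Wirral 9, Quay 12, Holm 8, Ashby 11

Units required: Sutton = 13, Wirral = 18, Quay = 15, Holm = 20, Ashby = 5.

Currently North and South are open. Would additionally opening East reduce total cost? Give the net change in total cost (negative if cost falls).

Yes — net change −49 (cost falls by 49).

Current service cost with {North, South}: 536.
Adding East: each district re-picks its cheapest; new service cost 428, saving 108.
Extra fixed cost: 59. Net change = 59 − 108 = -49.
(Totals: 967 → 918.)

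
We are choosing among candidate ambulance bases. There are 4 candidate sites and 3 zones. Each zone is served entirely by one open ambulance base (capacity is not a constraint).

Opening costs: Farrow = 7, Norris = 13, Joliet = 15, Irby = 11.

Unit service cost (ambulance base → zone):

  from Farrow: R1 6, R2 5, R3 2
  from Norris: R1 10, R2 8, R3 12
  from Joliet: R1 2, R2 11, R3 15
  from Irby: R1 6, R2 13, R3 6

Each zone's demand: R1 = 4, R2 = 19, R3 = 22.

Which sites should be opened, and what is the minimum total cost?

Open Farrow and Joliet; minimum total cost 169.

For any fixed open set, each zone goes to its cheapest open site; total = fixed + service.
{Farrow, Joliet}: R1→Joliet 2·4=8, R2→Farrow 5·19=95, R3→Farrow 2·22=44. Service 147; fixed 22; total 169.
{Farrow}: service 163 + fixed 7 = 170
{Farrow, Joliet, Irby}: R1→Joliet 2·4=8, R2→Farrow 5·19=95, R3→Farrow 2·22=44. Service 147; fixed 33; total 180.
{Farrow, Norris, Joliet, Irby}: service 147 + fixed 46 = 193
No other subset beats 169.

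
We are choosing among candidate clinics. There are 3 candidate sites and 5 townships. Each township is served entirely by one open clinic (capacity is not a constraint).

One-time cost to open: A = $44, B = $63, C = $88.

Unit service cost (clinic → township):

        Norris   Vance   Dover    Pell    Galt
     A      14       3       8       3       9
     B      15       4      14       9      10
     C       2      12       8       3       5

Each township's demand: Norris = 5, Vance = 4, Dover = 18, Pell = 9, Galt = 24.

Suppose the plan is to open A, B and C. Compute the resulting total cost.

Total cost: 508

Each township is assigned to its cheapest site among the open ones.
{A, B, C}: Norris→C 2·5=10, Vance→A 3·4=12, Dover→A 8·18=144, Pell→A 3·9=27, Galt→C 5·24=120. Service 313; fixed 195; total 508.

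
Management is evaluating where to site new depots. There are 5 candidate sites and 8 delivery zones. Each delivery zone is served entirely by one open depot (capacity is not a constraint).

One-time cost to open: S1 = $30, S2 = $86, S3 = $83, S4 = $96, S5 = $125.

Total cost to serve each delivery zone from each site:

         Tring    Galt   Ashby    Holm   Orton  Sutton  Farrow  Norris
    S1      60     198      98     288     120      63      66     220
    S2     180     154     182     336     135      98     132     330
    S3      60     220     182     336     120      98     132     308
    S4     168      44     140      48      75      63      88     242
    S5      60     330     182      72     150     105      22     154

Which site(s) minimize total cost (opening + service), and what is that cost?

Open S1 and S4; minimum total cost 800.

For any fixed open set, each delivery zone goes to its cheapest open site; total = fixed + service.
{S1, S4}: Tring→S1 60, Galt→S4 44, Ashby→S1 98, Holm→S4 48, Orton→S4 75, Sutton→S1 63, Farrow→S1 66, Norris→S1 220. Service 674; fixed 126; total 800.
{S1, S4, S5}: Tring→S1 60, Galt→S4 44, Ashby→S1 98, Holm→S4 48, Orton→S4 75, Sutton→S1 63, Farrow→S5 22, Norris→S5 154. Service 564; fixed 251; total 815.
{S4, S5}: service 606 + fixed 221 = 827
{S1, S2, S3, S4, S5}: Tring→S1 60, Galt→S4 44, Ashby→S1 98, Holm→S4 48, Orton→S4 75, Sutton→S1 63, Farrow→S5 22, Norris→S5 154. Service 564; fixed 420; total 984.
No other subset beats 800.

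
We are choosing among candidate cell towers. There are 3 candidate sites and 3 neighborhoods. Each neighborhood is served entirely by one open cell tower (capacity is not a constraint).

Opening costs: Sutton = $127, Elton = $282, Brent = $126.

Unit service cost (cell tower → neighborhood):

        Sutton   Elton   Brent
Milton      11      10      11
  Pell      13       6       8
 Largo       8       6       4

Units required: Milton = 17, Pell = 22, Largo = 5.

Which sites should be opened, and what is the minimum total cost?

For any fixed open set, each neighborhood goes to its cheapest open site; total = fixed + service.
{Brent}: Milton→Brent 11·17=187, Pell→Brent 8·22=176, Largo→Brent 4·5=20. Service 383; fixed 126; total 509.
{Elton}: service 332 + fixed 282 = 614
{Sutton, Brent}: service 383 + fixed 253 = 636
{Sutton, Elton, Brent}: service 322 + fixed 535 = 857
No other subset beats 509.

Open Brent only; minimum total cost 509.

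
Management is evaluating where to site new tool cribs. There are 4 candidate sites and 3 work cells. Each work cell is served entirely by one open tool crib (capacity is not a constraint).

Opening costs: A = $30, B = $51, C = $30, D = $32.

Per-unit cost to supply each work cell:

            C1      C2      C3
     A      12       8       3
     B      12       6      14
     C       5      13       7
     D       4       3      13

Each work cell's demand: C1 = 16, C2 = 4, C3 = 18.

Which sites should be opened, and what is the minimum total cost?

Open A and D; minimum total cost 192.

For any fixed open set, each work cell goes to its cheapest open site; total = fixed + service.
{A, D}: C1→D 4·16=64, C2→D 3·4=12, C3→A 3·18=54. Service 130; fixed 62; total 192.
{A, C, D}: service 130 + fixed 92 = 222
{A, C}: service 166 + fixed 60 = 226
{A, B, C, D}: C1→D 4·16=64, C2→D 3·4=12, C3→A 3·18=54. Service 130; fixed 143; total 273.
No other subset beats 192.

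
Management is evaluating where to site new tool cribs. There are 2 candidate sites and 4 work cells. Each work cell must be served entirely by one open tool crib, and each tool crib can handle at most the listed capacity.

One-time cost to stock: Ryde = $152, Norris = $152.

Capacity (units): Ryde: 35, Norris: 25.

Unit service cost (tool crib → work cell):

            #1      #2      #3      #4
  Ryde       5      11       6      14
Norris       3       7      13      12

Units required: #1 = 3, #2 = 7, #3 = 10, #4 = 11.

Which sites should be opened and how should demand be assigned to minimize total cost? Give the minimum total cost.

Minimum total cost: 458

Open {Ryde}: #1→Ryde 5·3=15, #2→Ryde 11·7=77, #3→Ryde 6·10=60, #4→Ryde 14·11=154.
Loads: Ryde carries 31/35. Service 306; fixed 152; total 458.
Next best feasible plan costs 554.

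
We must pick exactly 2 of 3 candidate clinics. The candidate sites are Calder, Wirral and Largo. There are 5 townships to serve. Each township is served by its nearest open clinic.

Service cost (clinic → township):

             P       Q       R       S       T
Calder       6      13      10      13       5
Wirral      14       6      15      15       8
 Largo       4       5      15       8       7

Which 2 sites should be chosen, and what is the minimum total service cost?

With exactly 2 open, each township uses its cheapest among the chosen.
{Calder, Largo}: P→Largo 4, Q→Largo 5, R→Calder 10, S→Largo 8, T→Calder 5. Service cost 32.
{Wirral, Largo}: service cost 39
{Calder, Wirral}: service cost 40
Among all 3 size-2 choices, {Calder, Largo} is lowest.

Choose Calder and Largo; total service cost 32.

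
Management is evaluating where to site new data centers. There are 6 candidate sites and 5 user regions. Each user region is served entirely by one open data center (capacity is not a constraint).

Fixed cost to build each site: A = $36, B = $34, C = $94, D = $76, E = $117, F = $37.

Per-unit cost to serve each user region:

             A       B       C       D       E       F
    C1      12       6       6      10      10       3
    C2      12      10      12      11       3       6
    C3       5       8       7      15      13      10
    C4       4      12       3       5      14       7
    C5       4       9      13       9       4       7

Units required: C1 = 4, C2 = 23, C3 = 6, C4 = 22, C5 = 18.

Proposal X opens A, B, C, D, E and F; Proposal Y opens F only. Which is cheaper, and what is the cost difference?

Proposal X: {A, B, C, D, E, F}: C1→F 3·4=12, C2→E 3·23=69, C3→A 5·6=30, C4→C 3·22=66, C5→A 4·18=72. Service 249; fixed 394; total 643.
Proposal Y: {F}: C1→F 3·4=12, C2→F 6·23=138, C3→F 10·6=60, C4→F 7·22=154, C5→F 7·18=126. Service 490; fixed 37; total 527.
Difference: |643 − 527| = 116.

Proposal Y is cheaper by 116.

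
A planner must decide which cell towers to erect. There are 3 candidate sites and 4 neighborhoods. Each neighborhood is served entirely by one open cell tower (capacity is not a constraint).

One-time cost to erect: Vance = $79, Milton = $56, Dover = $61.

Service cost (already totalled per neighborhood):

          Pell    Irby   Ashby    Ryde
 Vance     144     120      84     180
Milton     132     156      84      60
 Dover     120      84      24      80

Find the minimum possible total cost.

For any fixed open set, each neighborhood goes to its cheapest open site; total = fixed + service.
{Dover}: Pell→Dover 120, Irby→Dover 84, Ashby→Dover 24, Ryde→Dover 80. Service 308; fixed 61; total 369.
{Milton, Dover}: Pell→Dover 120, Irby→Dover 84, Ashby→Dover 24, Ryde→Milton 60. Service 288; fixed 117; total 405.
{Vance, Dover}: service 308 + fixed 140 = 448
{Vance, Milton, Dover}: Pell→Dover 120, Irby→Dover 84, Ashby→Dover 24, Ryde→Milton 60. Service 288; fixed 196; total 484.
No other subset beats 369.

Minimum total cost: 369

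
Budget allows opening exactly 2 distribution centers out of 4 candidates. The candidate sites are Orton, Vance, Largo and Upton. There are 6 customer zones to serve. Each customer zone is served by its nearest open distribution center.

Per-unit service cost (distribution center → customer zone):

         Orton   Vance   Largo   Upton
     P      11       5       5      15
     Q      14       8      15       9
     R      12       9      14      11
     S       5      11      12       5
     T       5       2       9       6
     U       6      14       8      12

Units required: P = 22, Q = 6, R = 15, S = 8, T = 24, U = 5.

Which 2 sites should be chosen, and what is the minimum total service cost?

With exactly 2 open, each customer zone uses its cheapest among the chosen.
{Orton, Vance}: P→Vance 5·22=110, Q→Vance 8·6=48, R→Vance 9·15=135, S→Orton 5·8=40, T→Vance 2·24=48, U→Orton 6·5=30. Service cost 411.
{Vance, Upton}: service cost 441
{Vance, Largo}: service cost 469
Among all 6 size-2 choices, {Orton, Vance} is lowest.

Choose Orton and Vance; total service cost 411.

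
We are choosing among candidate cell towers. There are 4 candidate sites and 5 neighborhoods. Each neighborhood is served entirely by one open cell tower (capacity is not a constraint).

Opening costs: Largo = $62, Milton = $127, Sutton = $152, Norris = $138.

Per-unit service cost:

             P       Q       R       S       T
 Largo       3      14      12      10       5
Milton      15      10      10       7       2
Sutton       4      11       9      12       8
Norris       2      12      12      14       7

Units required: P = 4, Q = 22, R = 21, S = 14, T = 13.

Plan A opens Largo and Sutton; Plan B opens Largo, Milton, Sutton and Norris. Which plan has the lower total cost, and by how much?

Plan A: {Largo, Sutton}: P→Largo 3·4=12, Q→Sutton 11·22=242, R→Sutton 9·21=189, S→Largo 10·14=140, T→Largo 5·13=65. Service 648; fixed 214; total 862.
Plan B: {Largo, Milton, Sutton, Norris}: P→Norris 2·4=8, Q→Milton 10·22=220, R→Sutton 9·21=189, S→Milton 7·14=98, T→Milton 2·13=26. Service 541; fixed 479; total 1020.
Difference: |862 − 1020| = 158.

Plan A is cheaper by 158.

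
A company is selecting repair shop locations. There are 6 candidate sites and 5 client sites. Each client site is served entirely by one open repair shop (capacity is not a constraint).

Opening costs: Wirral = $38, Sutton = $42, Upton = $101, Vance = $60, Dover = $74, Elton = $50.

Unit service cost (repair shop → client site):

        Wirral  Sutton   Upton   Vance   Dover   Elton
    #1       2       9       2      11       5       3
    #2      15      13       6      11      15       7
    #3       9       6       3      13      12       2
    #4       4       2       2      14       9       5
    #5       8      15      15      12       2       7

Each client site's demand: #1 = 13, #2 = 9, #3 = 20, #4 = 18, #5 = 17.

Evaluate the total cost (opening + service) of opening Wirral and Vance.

Each client site is assigned to its cheapest site among the open ones.
{Wirral, Vance}: #1→Wirral 2·13=26, #2→Vance 11·9=99, #3→Wirral 9·20=180, #4→Wirral 4·18=72, #5→Wirral 8·17=136. Service 513; fixed 98; total 611.

Total cost: 611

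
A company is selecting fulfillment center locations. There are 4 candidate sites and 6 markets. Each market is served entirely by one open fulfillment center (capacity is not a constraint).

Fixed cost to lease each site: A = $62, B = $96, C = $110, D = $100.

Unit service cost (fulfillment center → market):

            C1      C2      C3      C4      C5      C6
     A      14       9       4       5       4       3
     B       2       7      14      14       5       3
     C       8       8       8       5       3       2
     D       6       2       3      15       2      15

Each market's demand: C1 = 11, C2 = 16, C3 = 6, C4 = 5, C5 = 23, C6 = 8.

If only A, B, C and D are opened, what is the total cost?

Each market is assigned to its cheapest site among the open ones.
{A, B, C, D}: C1→B 2·11=22, C2→D 2·16=32, C3→D 3·6=18, C4→A 5·5=25, C5→D 2·23=46, C6→C 2·8=16. Service 159; fixed 368; total 527.

Total cost: 527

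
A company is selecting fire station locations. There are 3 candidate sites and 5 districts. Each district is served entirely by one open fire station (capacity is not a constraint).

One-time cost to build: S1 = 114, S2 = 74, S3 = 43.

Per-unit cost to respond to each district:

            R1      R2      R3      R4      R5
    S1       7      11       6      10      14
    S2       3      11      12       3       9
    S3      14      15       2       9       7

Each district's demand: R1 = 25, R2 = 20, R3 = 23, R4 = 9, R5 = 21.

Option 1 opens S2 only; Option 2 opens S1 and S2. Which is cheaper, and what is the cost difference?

Option 2 is cheaper by 24.

Option 1: {S2}: R1→S2 3·25=75, R2→S2 11·20=220, R3→S2 12·23=276, R4→S2 3·9=27, R5→S2 9·21=189. Service 787; fixed 74; total 861.
Option 2: {S1, S2}: R1→S2 3·25=75, R2→S1 11·20=220, R3→S1 6·23=138, R4→S2 3·9=27, R5→S2 9·21=189. Service 649; fixed 188; total 837.
Difference: |861 − 837| = 24.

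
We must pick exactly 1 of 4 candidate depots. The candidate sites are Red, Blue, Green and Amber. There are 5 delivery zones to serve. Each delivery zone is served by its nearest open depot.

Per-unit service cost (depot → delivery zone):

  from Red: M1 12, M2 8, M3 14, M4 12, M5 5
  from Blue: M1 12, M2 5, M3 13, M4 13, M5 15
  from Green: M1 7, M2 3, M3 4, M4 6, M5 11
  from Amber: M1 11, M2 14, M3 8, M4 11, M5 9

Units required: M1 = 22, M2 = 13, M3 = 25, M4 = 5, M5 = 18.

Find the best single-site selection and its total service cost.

With exactly 1 open, each delivery zone uses its cheapest among the chosen.
{Green}: M1→Green 7·22=154, M2→Green 3·13=39, M3→Green 4·25=100, M4→Green 6·5=30, M5→Green 11·18=198. Service cost 521.
{Amber}: service cost 841
{Red}: service cost 868
Among all 4 size-1 choices, {Green} is lowest.

Choose Green only; total service cost 521.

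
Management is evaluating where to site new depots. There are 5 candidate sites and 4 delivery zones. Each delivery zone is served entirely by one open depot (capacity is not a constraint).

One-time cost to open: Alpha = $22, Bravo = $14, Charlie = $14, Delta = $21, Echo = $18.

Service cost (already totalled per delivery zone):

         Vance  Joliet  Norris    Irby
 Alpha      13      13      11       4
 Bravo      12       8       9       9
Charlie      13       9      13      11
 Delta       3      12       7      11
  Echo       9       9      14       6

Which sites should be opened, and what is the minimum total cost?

For any fixed open set, each delivery zone goes to its cheapest open site; total = fixed + service.
{Bravo}: Vance→Bravo 12, Joliet→Bravo 8, Norris→Bravo 9, Irby→Bravo 9. Service 38; fixed 14; total 52.
{Delta}: service 33 + fixed 21 = 54
{Echo}: Vance→Echo 9, Joliet→Echo 9, Norris→Echo 14, Irby→Echo 6. Service 38; fixed 18; total 56.
{Alpha, Bravo, Charlie, Delta, Echo}: service 22 + fixed 89 = 111
No other subset beats 52.

Open Bravo only; minimum total cost 52.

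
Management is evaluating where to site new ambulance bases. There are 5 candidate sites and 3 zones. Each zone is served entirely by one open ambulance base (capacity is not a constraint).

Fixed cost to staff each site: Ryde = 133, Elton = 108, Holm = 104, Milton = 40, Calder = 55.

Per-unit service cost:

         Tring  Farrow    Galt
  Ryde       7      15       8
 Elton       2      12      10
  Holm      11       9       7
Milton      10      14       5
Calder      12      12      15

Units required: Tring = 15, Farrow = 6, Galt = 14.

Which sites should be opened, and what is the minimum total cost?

For any fixed open set, each zone goes to its cheapest open site; total = fixed + service.
{Elton, Milton}: Tring→Elton 2·15=30, Farrow→Elton 12·6=72, Galt→Milton 5·14=70. Service 172; fixed 148; total 320.
{Milton}: service 304 + fixed 40 = 344
{Elton}: Tring→Elton 2·15=30, Farrow→Elton 12·6=72, Galt→Elton 10·14=140. Service 242; fixed 108; total 350.
{Ryde, Elton, Holm, Milton, Calder}: Tring→Elton 2·15=30, Farrow→Holm 9·6=54, Galt→Milton 5·14=70. Service 154; fixed 440; total 594.
No other subset beats 320.

Open Elton and Milton; minimum total cost 320.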